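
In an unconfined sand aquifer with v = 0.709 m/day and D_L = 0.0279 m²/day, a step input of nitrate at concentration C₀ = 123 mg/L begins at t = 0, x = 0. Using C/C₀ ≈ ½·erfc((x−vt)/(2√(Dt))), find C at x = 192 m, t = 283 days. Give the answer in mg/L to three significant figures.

For a continuous step input, C/C₀ ≈ ½·erfc((x−vt)/(2√(Dt))).
vt = 0.709 × 283 = 200.647 m and 2√(Dt) = 2√(0.0279 × 283) = 5.620 m.
Argument (x−vt)/(2√(Dt)) = (192 − 200.647)/5.620 = -1.539; ½·erfc(-1.539) = 0.9852.
C = 123 × 0.9852 = 121 mg/L.

121 mg/L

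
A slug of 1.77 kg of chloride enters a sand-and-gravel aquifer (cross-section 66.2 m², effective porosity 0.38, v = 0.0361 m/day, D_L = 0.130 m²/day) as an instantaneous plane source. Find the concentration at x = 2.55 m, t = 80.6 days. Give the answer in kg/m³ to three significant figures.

For an instantaneous plane source, C(x,t) = M/(n_e·A·√(4πDt)) · exp(−(x−vt)²/(4Dt)), with n_e·A the pore (flow) area.
Plume center vt = 0.0361 × 80.6 = 2.90966 m, so the well at 2.55 m is 0.35966 m upgradient of the peak.
√(4πDt) = 11.47 m, giving peak height M/(n_e·A·√(4πDt)) = 1.77/(0.38 × 66.2 × 11.47) = 0.006134 kg/m³.
(x−vt)²/(4Dt) = (-0.35966)²/(4 × 0.130 × 80.6) = 0.003086; exp(−0.003086) = 0.9969.
C = 0.006134 × 0.9969 = 0.00611 kg/m³.

0.00611 kg/m³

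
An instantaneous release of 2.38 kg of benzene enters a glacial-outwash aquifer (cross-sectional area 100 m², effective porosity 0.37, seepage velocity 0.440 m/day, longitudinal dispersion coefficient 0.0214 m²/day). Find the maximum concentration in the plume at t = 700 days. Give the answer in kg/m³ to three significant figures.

The peak of an instantaneous 1D plume sits at x = vt; there the Gaussian factor is 1 and C_max = M/(n_e·A·√(4πDt)), where n_e·A is the pore area the mass is dissolved in.
√(4πDt) = √(4π × 0.0214 × 700) = 13.72 m, so C_max = 2.38/(0.37 × 100 × 13.72) = 0.00469 kg/m³.

0.00469 kg/m³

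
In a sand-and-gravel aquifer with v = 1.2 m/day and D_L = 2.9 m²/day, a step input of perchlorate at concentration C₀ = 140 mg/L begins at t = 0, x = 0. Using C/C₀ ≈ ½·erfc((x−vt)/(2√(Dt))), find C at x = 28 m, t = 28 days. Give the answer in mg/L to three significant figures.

93.8 mg/L

For a continuous step input, C/C₀ ≈ ½·erfc((x−vt)/(2√(Dt))).
vt = 1.2 × 28 = 33.6 m and 2√(Dt) = 2√(2.9 × 28) = 18.02 m.
Argument (x−vt)/(2√(Dt)) = (28 − 33.6)/18.02 = -0.3108; ½·erfc(-0.3108) = 0.6699.
C = 140 × 0.6699 = 93.8 mg/L.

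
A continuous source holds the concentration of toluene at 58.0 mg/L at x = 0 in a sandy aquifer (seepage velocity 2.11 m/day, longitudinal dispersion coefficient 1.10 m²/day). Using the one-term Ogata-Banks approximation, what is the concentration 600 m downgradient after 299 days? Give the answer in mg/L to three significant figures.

For a continuous step input, C/C₀ ≈ ½·erfc((x−vt)/(2√(Dt))).
vt = 2.11 × 299 = 630.89 m and 2√(Dt) = 2√(1.10 × 299) = 36.27 m.
Argument (x−vt)/(2√(Dt)) = (600 − 630.89)/36.27 = -0.8517; ½·erfc(-0.8517) = 0.8858.
C = 58.0 × 0.8858 = 51.4 mg/L.

51.4 mg/L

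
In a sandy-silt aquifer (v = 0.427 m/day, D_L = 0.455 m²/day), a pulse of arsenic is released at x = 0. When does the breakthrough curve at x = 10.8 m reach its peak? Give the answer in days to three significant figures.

For the 1D instantaneous-source solution, setting ∂C/∂t = 0 at fixed x gives v²t² + 2Dt − x² = 0, so t = (√(D² + v²x²) − D)/v².
√(D² + v²x²) = √(0.455² + 0.427² × 10.8²) = 4.634; v² = 0.182329.
t = (4.634 − 0.455)/0.182329 = 22.9 days (vs. the pure-advection estimate x/v = 25.3 d).

22.9 days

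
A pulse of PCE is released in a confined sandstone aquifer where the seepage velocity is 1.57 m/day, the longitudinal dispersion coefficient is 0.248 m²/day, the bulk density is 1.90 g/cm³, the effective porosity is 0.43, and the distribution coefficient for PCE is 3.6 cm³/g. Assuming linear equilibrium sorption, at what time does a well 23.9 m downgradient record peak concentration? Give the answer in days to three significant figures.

256 days

Retardation factor R = 1 + ρ_b·K_d/n = 1 + 1.90 × 3.6/0.43 = 16.91.
Sorption retards both mechanisms: v_R = v/R = 0.09284 m/day, D_R = D/R = 0.01467 m²/day.
Peak time from v_R²t² + 2D_R t − x² = 0: t = (√(D_R² + v_R²x²) − D_R)/v_R².
√(D_R² + v_R²x²) = √(0.01467² + 0.09284² × 23.9²) = 2.219; v_R² = 0.008619.
t = (2.219 − 0.01467)/0.008619 = 256 days.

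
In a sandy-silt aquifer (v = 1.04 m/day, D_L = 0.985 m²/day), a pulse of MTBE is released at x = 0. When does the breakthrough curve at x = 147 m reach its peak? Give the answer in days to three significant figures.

For the 1D instantaneous-source solution, setting ∂C/∂t = 0 at fixed x gives v²t² + 2Dt − x² = 0, so t = (√(D² + v²x²) − D)/v².
√(D² + v²x²) = √(0.985² + 1.04² × 147²) = 152.9; v² = 1.0816.
t = (152.9 − 0.985)/1.0816 = 140 days (vs. the pure-advection estimate x/v = 141 d).

140 days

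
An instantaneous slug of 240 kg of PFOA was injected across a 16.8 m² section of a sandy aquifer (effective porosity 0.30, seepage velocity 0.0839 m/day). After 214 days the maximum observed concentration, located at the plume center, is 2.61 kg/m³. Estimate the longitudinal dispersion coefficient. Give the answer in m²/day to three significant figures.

0.124 m²/day

At the plume center C_max = M/(n_e·A·√(4πDt)), so D = M²/(4πt·(n_e·A·C_max)²).
n_e·A·C_max = 0.30 × 16.8 × 2.61 = 13.15 kg/m.
D = 240²/(4π × 214 × 13.15²) = 0.124 m²/day.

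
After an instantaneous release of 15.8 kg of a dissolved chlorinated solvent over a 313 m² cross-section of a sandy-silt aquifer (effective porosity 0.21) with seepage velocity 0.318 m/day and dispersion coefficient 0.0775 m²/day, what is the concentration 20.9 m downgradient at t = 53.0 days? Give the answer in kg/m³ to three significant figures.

0.0124 kg/m³

For an instantaneous plane source, C(x,t) = M/(n_e·A·√(4πDt)) · exp(−(x−vt)²/(4Dt)), with n_e·A the pore (flow) area.
Plume center vt = 0.318 × 53.0 = 16.854 m, so the well at 20.9 m is 4.046 m downgradient of the peak.
√(4πDt) = 7.184 m, giving peak height M/(n_e·A·√(4πDt)) = 15.8/(0.21 × 313 × 7.184) = 0.03346 kg/m³.
(x−vt)²/(4Dt) = (4.046)²/(4 × 0.0775 × 53.0) = 0.9964; exp(−0.9964) = 0.3692.
C = 0.03346 × 0.3692 = 0.0124 kg/m³.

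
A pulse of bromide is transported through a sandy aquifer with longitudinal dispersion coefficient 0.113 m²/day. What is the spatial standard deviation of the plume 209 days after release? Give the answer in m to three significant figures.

6.87 m

Dispersive spreading gives a Gaussian with σ² = 2Dt; advection only shifts the center.
σ = √(2 × 0.113 × 209) = 6.87 m.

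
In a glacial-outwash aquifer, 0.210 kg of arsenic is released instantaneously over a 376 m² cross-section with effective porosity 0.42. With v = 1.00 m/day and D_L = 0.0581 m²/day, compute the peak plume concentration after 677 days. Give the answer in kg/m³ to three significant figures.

The peak of an instantaneous 1D plume sits at x = vt; there the Gaussian factor is 1 and C_max = M/(n_e·A·√(4πDt)), where n_e·A is the pore area the mass is dissolved in.
√(4πDt) = √(4π × 0.0581 × 677) = 22.23 m, so C_max = 0.210/(0.42 × 376 × 22.23) = 5.98e-05 kg/m³.

5.98e-05 kg/m³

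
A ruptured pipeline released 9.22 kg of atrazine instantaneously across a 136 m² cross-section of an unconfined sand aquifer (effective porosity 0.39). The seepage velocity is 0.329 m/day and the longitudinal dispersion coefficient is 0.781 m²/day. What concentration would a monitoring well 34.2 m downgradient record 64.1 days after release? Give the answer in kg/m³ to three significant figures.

0.00294 kg/m³

For an instantaneous plane source, C(x,t) = M/(n_e·A·√(4πDt)) · exp(−(x−vt)²/(4Dt)), with n_e·A the pore (flow) area.
Plume center vt = 0.329 × 64.1 = 21.0889 m, so the well at 34.2 m is 13.1111 m downgradient of the peak.
√(4πDt) = 25.08 m, giving peak height M/(n_e·A·√(4πDt)) = 9.22/(0.39 × 136 × 25.08) = 0.006931 kg/m³.
(x−vt)²/(4Dt) = (13.1111)²/(4 × 0.781 × 64.1) = 0.8584; exp(−0.8584) = 0.4238.
C = 0.006931 × 0.4238 = 0.00294 kg/m³.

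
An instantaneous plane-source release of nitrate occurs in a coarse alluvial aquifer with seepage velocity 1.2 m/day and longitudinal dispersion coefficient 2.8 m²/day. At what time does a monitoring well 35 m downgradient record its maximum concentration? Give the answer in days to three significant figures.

27.3 days

For the 1D instantaneous-source solution, setting ∂C/∂t = 0 at fixed x gives v²t² + 2Dt − x² = 0, so t = (√(D² + v²x²) − D)/v².
√(D² + v²x²) = √(2.8² + 1.2² × 35²) = 42.09; v² = 1.44.
t = (42.09 − 2.8)/1.44 = 27.3 days (vs. the pure-advection estimate x/v = 29.2 d).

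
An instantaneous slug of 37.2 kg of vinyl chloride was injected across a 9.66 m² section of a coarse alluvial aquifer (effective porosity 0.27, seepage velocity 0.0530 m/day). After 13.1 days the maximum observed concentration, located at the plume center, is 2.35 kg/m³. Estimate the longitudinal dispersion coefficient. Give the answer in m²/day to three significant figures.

At the plume center C_max = M/(n_e·A·√(4πDt)), so D = M²/(4πt·(n_e·A·C_max)²).
n_e·A·C_max = 0.27 × 9.66 × 2.35 = 6.129 kg/m.
D = 37.2²/(4π × 13.1 × 6.129²) = 0.224 m²/day.

0.224 m²/day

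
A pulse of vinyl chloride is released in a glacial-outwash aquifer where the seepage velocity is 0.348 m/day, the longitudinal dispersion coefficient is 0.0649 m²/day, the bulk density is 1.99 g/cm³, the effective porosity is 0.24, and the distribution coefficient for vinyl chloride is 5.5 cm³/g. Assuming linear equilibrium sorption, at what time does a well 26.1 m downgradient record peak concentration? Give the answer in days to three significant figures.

3470 days

Retardation factor R = 1 + ρ_b·K_d/n = 1 + 1.99 × 5.5/0.24 = 46.60.
Sorption retards both mechanisms: v_R = v/R = 0.007468 m/day, D_R = D/R = 0.001393 m²/day.
Peak time from v_R²t² + 2D_R t − x² = 0: t = (√(D_R² + v_R²x²) − D_R)/v_R².
√(D_R² + v_R²x²) = √(0.001393² + 0.007468² × 26.1²) = 0.1949; v_R² = 5.577e-05.
t = (0.1949 − 0.001393)/5.577e-05 = 3470 days.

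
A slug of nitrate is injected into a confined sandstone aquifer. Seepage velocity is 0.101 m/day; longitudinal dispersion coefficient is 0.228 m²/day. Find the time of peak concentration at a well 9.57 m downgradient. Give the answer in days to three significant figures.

75.0 days

For the 1D instantaneous-source solution, setting ∂C/∂t = 0 at fixed x gives v²t² + 2Dt − x² = 0, so t = (√(D² + v²x²) − D)/v².
√(D² + v²x²) = √(0.228² + 0.101² × 9.57²) = 0.9931; v² = 0.010201.
t = (0.9931 − 0.228)/0.010201 = 75.0 days (vs. the pure-advection estimate x/v = 94.8 d).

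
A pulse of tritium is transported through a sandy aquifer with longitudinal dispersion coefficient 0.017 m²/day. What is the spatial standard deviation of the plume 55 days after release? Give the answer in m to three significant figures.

1.37 m

Dispersive spreading gives a Gaussian with σ² = 2Dt; advection only shifts the center.
σ = √(2 × 0.017 × 55) = 1.37 m.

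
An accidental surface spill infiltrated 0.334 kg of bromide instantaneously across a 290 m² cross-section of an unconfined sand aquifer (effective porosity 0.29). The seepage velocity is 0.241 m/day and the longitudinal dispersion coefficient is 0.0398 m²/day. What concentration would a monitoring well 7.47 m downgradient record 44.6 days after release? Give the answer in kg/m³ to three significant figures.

0.000185 kg/m³

For an instantaneous plane source, C(x,t) = M/(n_e·A·√(4πDt)) · exp(−(x−vt)²/(4Dt)), with n_e·A the pore (flow) area.
Plume center vt = 0.241 × 44.6 = 10.7486 m, so the well at 7.47 m is 3.2786 m upgradient of the peak.
√(4πDt) = 4.723 m, giving peak height M/(n_e·A·√(4πDt)) = 0.334/(0.29 × 290 × 4.723) = 0.0008409 kg/m³.
(x−vt)²/(4Dt) = (-3.2786)²/(4 × 0.0398 × 44.6) = 1.514; exp(−1.514) = 0.2200.
C = 0.0008409 × 0.2200 = 0.000185 kg/m³.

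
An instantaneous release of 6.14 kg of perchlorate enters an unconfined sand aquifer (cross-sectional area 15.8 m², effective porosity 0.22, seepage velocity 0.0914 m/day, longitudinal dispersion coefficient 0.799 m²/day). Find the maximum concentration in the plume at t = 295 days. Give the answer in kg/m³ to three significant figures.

0.0325 kg/m³

The peak of an instantaneous 1D plume sits at x = vt; there the Gaussian factor is 1 and C_max = M/(n_e·A·√(4πDt)), where n_e·A is the pore area the mass is dissolved in.
√(4πDt) = √(4π × 0.799 × 295) = 54.42 m, so C_max = 6.14/(0.22 × 15.8 × 54.42) = 0.0325 kg/m³.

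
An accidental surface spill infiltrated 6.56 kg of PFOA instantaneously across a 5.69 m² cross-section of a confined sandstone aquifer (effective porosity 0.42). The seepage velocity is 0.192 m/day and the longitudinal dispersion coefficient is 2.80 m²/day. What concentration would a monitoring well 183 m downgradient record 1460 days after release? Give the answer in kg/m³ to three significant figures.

For an instantaneous plane source, C(x,t) = M/(n_e·A·√(4πDt)) · exp(−(x−vt)²/(4Dt)), with n_e·A the pore (flow) area.
Plume center vt = 0.192 × 1460 = 280.32 m, so the well at 183 m is 97.32 m upgradient of the peak.
√(4πDt) = 226.7 m, giving peak height M/(n_e·A·√(4πDt)) = 6.56/(0.42 × 5.69 × 226.7) = 0.01211 kg/m³.
(x−vt)²/(4Dt) = (-97.32)²/(4 × 2.80 × 1460) = 0.5792; exp(−0.5792) = 0.5603.
C = 0.01211 × 0.5603 = 0.00679 kg/m³.

0.00679 kg/m³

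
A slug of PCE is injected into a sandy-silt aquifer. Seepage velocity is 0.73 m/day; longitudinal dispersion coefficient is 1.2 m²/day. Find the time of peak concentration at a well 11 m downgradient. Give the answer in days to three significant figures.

For the 1D instantaneous-source solution, setting ∂C/∂t = 0 at fixed x gives v²t² + 2Dt − x² = 0, so t = (√(D² + v²x²) − D)/v².
√(D² + v²x²) = √(1.2² + 0.73² × 11²) = 8.119; v² = 0.5329.
t = (8.119 − 1.2)/0.5329 = 13.0 days (vs. the pure-advection estimate x/v = 15.1 d).

13.0 days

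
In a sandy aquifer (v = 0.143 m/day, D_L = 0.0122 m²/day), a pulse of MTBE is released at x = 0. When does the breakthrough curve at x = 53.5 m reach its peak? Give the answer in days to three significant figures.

For the 1D instantaneous-source solution, setting ∂C/∂t = 0 at fixed x gives v²t² + 2Dt − x² = 0, so t = (√(D² + v²x²) − D)/v².
√(D² + v²x²) = √(0.0122² + 0.143² × 53.5²) = 7.651; v² = 0.020449.
t = (7.651 − 0.0122)/0.020449 = 374 days (vs. the pure-advection estimate x/v = 374 d).

374 days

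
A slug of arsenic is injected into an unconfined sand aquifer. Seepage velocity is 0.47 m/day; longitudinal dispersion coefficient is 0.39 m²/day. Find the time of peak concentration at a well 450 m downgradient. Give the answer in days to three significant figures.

For the 1D instantaneous-source solution, setting ∂C/∂t = 0 at fixed x gives v²t² + 2Dt − x² = 0, so t = (√(D² + v²x²) − D)/v².
√(D² + v²x²) = √(0.39² + 0.47² × 450²) = 211.5; v² = 0.2209.
t = (211.5 − 0.39)/0.2209 = 956 days (vs. the pure-advection estimate x/v = 957 d).

956 days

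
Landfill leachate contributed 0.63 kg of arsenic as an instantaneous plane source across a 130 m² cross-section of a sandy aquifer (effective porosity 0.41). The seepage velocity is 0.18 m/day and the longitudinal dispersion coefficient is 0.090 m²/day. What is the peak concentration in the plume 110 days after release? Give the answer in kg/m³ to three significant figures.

The peak of an instantaneous 1D plume sits at x = vt; there the Gaussian factor is 1 and C_max = M/(n_e·A·√(4πDt)), where n_e·A is the pore area the mass is dissolved in.
√(4πDt) = √(4π × 0.090 × 110) = 11.15 m, so C_max = 0.63/(0.41 × 130 × 11.15) = 0.00106 kg/m³.

0.00106 kg/m³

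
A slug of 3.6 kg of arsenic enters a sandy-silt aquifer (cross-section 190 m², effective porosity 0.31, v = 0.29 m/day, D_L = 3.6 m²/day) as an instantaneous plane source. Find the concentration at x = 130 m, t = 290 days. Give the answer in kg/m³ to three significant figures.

For an instantaneous plane source, C(x,t) = M/(n_e·A·√(4πDt)) · exp(−(x−vt)²/(4Dt)), with n_e·A the pore (flow) area.
Plume center vt = 0.29 × 290 = 84.1 m, so the well at 130 m is 45.9 m downgradient of the peak.
√(4πDt) = 114.5 m, giving peak height M/(n_e·A·√(4πDt)) = 3.6/(0.31 × 190 × 114.5) = 0.0005338 kg/m³.
(x−vt)²/(4Dt) = (45.9)²/(4 × 3.6 × 290) = 0.5045; exp(−0.5045) = 0.6038.
C = 0.0005338 × 0.6038 = 0.000322 kg/m³.

0.000322 kg/m³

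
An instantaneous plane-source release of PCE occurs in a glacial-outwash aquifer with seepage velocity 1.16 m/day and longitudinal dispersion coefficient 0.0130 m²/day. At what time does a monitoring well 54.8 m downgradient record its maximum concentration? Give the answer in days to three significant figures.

For the 1D instantaneous-source solution, setting ∂C/∂t = 0 at fixed x gives v²t² + 2Dt − x² = 0, so t = (√(D² + v²x²) − D)/v².
√(D² + v²x²) = √(0.0130² + 1.16² × 54.8²) = 63.57; v² = 1.3456.
t = (63.57 − 0.0130)/1.3456 = 47.2 days (vs. the pure-advection estimate x/v = 47.2 d).

47.2 days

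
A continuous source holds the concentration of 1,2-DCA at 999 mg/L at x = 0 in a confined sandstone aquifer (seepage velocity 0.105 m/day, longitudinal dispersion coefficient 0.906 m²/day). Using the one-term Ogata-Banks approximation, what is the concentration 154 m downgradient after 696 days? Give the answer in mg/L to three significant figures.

11.3 mg/L

For a continuous step input, C/C₀ ≈ ½·erfc((x−vt)/(2√(Dt))).
vt = 0.105 × 696 = 73.08 m and 2√(Dt) = 2√(0.906 × 696) = 50.22 m.
Argument (x−vt)/(2√(Dt)) = (154 − 73.08)/50.22 = 1.611; ½·erfc(1.611) = 0.01135.
C = 999 × 0.01135 = 11.3 mg/L.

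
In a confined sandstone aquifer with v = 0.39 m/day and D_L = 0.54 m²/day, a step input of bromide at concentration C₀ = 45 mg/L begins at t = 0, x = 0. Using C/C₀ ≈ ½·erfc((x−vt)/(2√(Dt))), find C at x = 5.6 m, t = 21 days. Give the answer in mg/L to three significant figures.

31.8 mg/L

For a continuous step input, C/C₀ ≈ ½·erfc((x−vt)/(2√(Dt))).
vt = 0.39 × 21 = 8.19 m and 2√(Dt) = 2√(0.54 × 21) = 6.735 m.
Argument (x−vt)/(2√(Dt)) = (5.6 − 8.19)/6.735 = -0.3846; ½·erfc(-0.3846) = 0.7067.
C = 45 × 0.7067 = 31.8 mg/L.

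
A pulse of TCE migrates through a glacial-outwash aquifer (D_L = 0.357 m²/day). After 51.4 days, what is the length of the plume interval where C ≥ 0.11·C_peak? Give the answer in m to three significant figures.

25.5 m

The plume is Gaussian with σ = √(2Dt) = √(2 × 0.357 × 51.4) = 6.058 m.
C/C_peak = exp(−Δx²/(2σ²)) = 0.11 ⇒ Δx = σ·√(−2 ln 0.11) = 6.058 × 2.101 = 12.73 m.
Width = 2Δx = 25.5 m.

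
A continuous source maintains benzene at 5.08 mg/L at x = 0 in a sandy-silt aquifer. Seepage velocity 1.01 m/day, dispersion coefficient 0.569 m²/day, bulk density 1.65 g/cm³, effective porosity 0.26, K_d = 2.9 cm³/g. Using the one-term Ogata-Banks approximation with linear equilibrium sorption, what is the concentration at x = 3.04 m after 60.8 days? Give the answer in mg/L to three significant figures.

2.67 mg/L

Retardation factor R = 1 + ρ_b·K_d/n = 1 + 1.65 × 2.9/0.26 = 19.40.
Sorption retards both mechanisms: v_R = v/R = 0.05206 m/day, D_R = D/R = 0.02933 m²/day.
v_R·t = 0.05206 × 60.8 = 3.165248 m; 2√(D_R t) = 2.671 m; argument = (3.04 − 3.165248)/2.671 = -0.04689.
C = C₀ × ½·erfc(-0.04689) = 5.08 × 0.5264 = 2.67 mg/L.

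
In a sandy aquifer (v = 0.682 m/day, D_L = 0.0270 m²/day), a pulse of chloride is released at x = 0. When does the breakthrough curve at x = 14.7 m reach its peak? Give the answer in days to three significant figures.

21.5 days

For the 1D instantaneous-source solution, setting ∂C/∂t = 0 at fixed x gives v²t² + 2Dt − x² = 0, so t = (√(D² + v²x²) − D)/v².
√(D² + v²x²) = √(0.0270² + 0.682² × 14.7²) = 10.03; v² = 0.465124.
t = (10.03 − 0.0270)/0.465124 = 21.5 days (vs. the pure-advection estimate x/v = 21.6 d).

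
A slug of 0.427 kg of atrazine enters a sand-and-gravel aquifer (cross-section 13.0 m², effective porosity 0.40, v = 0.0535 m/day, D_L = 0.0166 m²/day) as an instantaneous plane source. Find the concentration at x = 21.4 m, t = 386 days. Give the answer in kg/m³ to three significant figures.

For an instantaneous plane source, C(x,t) = M/(n_e·A·√(4πDt)) · exp(−(x−vt)²/(4Dt)), with n_e·A the pore (flow) area.
Plume center vt = 0.0535 × 386 = 20.651 m, so the well at 21.4 m is 0.749 m downgradient of the peak.
√(4πDt) = 8.973 m, giving peak height M/(n_e·A·√(4πDt)) = 0.427/(0.40 × 13.0 × 8.973) = 0.009151 kg/m³.
(x−vt)²/(4Dt) = (0.749)²/(4 × 0.0166 × 386) = 0.02189; exp(−0.02189) = 0.9783.
C = 0.009151 × 0.9783 = 0.00895 kg/m³.

0.00895 kg/m³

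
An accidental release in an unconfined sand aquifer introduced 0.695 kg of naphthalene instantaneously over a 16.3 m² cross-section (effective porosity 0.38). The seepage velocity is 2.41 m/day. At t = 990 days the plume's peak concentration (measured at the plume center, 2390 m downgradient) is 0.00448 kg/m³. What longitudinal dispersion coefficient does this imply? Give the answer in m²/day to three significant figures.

0.0504 m²/day

At the plume center C_max = M/(n_e·A·√(4πDt)), so D = M²/(4πt·(n_e·A·C_max)²).
n_e·A·C_max = 0.38 × 16.3 × 0.00448 = 0.02775 kg/m.
D = 0.695²/(4π × 990 × 0.02775²) = 0.0504 m²/day.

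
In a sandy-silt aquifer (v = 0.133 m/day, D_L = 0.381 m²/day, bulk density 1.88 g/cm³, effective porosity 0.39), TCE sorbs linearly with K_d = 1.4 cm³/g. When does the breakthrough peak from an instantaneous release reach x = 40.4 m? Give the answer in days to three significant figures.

Retardation factor R = 1 + ρ_b·K_d/n = 1 + 1.88 × 1.4/0.39 = 7.749.
Sorption retards both mechanisms: v_R = v/R = 0.01716 m/day, D_R = D/R = 0.04917 m²/day.
Peak time from v_R²t² + 2D_R t − x² = 0: t = (√(D_R² + v_R²x²) − D_R)/v_R².
√(D_R² + v_R²x²) = √(0.04917² + 0.01716² × 40.4²) = 0.6950; v_R² = 0.0002945.
t = (0.6950 − 0.04917)/0.0002945 = 2190 days.

2190 days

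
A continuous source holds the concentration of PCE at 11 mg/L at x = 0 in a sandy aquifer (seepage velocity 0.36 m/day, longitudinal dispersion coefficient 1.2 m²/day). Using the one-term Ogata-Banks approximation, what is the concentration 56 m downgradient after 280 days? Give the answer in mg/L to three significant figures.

10.5 mg/L

For a continuous step input, C/C₀ ≈ ½·erfc((x−vt)/(2√(Dt))).
vt = 0.36 × 280 = 100.8 m and 2√(Dt) = 2√(1.2 × 280) = 36.66 m.
Argument (x−vt)/(2√(Dt)) = (56 − 100.8)/36.66 = -1.222; ½·erfc(-1.222) = 0.9580.
C = 11 × 0.9580 = 10.5 mg/L.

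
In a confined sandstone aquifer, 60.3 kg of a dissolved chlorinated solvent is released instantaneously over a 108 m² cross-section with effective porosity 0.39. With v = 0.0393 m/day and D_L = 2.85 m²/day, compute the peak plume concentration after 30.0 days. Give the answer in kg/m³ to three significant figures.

0.0437 kg/m³

The peak of an instantaneous 1D plume sits at x = vt; there the Gaussian factor is 1 and C_max = M/(n_e·A·√(4πDt)), where n_e·A is the pore area the mass is dissolved in.
√(4πDt) = √(4π × 2.85 × 30.0) = 32.78 m, so C_max = 60.3/(0.39 × 108 × 32.78) = 0.0437 kg/m³.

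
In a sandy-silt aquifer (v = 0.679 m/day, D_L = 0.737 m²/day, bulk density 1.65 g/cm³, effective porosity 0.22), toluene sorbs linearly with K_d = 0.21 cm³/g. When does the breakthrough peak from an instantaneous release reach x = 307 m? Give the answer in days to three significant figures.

1160 days

Retardation factor R = 1 + ρ_b·K_d/n = 1 + 1.65 × 0.21/0.22 = 2.575.
Sorption retards both mechanisms: v_R = v/R = 0.2637 m/day, D_R = D/R = 0.2862 m²/day.
Peak time from v_R²t² + 2D_R t − x² = 0: t = (√(D_R² + v_R²x²) − D_R)/v_R².
√(D_R² + v_R²x²) = √(0.2862² + 0.2637² × 307²) = 80.96; v_R² = 0.06954.
t = (80.96 − 0.2862)/0.06954 = 1160 days.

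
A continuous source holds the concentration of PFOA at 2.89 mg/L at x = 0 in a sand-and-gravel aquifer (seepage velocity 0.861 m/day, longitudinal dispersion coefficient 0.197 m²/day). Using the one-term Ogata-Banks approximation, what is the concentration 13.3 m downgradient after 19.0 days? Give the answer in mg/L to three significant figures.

For a continuous step input, C/C₀ ≈ ½·erfc((x−vt)/(2√(Dt))).
vt = 0.861 × 19.0 = 16.359 m and 2√(Dt) = 2√(0.197 × 19.0) = 3.869 m.
Argument (x−vt)/(2√(Dt)) = (13.3 − 16.359)/3.869 = -0.7906; ½·erfc(-0.7906) = 0.8682.
C = 2.89 × 0.8682 = 2.51 mg/L.

2.51 mg/L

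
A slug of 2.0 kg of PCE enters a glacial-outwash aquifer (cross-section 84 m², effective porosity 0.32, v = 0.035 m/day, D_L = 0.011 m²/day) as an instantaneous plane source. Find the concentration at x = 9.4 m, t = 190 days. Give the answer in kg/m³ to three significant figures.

For an instantaneous plane source, C(x,t) = M/(n_e·A·√(4πDt)) · exp(−(x−vt)²/(4Dt)), with n_e·A the pore (flow) area.
Plume center vt = 0.035 × 190 = 6.65 m, so the well at 9.4 m is 2.75 m downgradient of the peak.
√(4πDt) = 5.125 m, giving peak height M/(n_e·A·√(4πDt)) = 2.0/(0.32 × 84 × 5.125) = 0.01452 kg/m³.
(x−vt)²/(4Dt) = (2.75)²/(4 × 0.011 × 190) = 0.9046; exp(−0.9046) = 0.4047.
C = 0.01452 × 0.4047 = 0.00588 kg/m³.

0.00588 kg/m³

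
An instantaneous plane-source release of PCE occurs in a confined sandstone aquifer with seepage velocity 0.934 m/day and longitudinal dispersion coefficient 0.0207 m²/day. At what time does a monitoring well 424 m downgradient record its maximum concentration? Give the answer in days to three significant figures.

For the 1D instantaneous-source solution, setting ∂C/∂t = 0 at fixed x gives v²t² + 2Dt − x² = 0, so t = (√(D² + v²x²) − D)/v².
√(D² + v²x²) = √(0.0207² + 0.934² × 424²) = 396.0; v² = 0.872356.
t = (396.0 − 0.0207)/0.872356 = 454 days (vs. the pure-advection estimate x/v = 454 d).

454 days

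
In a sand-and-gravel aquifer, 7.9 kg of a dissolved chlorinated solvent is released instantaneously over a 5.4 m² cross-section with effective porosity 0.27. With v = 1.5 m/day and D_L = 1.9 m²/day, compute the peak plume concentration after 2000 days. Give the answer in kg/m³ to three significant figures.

The peak of an instantaneous 1D plume sits at x = vt; there the Gaussian factor is 1 and C_max = M/(n_e·A·√(4πDt)), where n_e·A is the pore area the mass is dissolved in.
√(4πDt) = √(4π × 1.9 × 2000) = 218.5 m, so C_max = 7.9/(0.27 × 5.4 × 218.5) = 0.0248 kg/m³.

0.0248 kg/m³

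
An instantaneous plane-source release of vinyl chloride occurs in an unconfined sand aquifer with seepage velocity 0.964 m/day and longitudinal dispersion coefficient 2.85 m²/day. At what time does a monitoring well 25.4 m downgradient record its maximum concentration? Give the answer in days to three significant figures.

23.5 days

For the 1D instantaneous-source solution, setting ∂C/∂t = 0 at fixed x gives v²t² + 2Dt − x² = 0, so t = (√(D² + v²x²) − D)/v².
√(D² + v²x²) = √(2.85² + 0.964² × 25.4²) = 24.65; v² = 0.929296.
t = (24.65 − 2.85)/0.929296 = 23.5 days (vs. the pure-advection estimate x/v = 26.3 d).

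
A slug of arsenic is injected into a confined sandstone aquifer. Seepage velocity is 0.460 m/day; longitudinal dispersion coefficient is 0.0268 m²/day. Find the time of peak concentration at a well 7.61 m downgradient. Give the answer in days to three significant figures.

16.4 days

For the 1D instantaneous-source solution, setting ∂C/∂t = 0 at fixed x gives v²t² + 2Dt − x² = 0, so t = (√(D² + v²x²) − D)/v².
√(D² + v²x²) = √(0.0268² + 0.460² × 7.61²) = 3.501; v² = 0.2116.
t = (3.501 − 0.0268)/0.2116 = 16.4 days (vs. the pure-advection estimate x/v = 16.5 d).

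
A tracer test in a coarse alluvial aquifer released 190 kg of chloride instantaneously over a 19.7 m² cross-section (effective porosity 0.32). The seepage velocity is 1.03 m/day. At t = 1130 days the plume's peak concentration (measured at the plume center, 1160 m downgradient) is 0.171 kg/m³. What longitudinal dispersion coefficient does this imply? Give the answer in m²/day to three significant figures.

2.19 m²/day

At the plume center C_max = M/(n_e·A·√(4πDt)), so D = M²/(4πt·(n_e·A·C_max)²).
n_e·A·C_max = 0.32 × 19.7 × 0.171 = 1.078 kg/m.
D = 190²/(4π × 1130 × 1.078²) = 2.19 m²/day.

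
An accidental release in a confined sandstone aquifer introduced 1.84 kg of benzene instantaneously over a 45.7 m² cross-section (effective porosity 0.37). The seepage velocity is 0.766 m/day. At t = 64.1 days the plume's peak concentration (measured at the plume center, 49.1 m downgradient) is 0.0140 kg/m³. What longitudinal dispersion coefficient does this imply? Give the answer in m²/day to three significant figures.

0.0750 m²/day

At the plume center C_max = M/(n_e·A·√(4πDt)), so D = M²/(4πt·(n_e·A·C_max)²).
n_e·A·C_max = 0.37 × 45.7 × 0.0140 = 0.2367 kg/m.
D = 1.84²/(4π × 64.1 × 0.2367²) = 0.0750 m²/day.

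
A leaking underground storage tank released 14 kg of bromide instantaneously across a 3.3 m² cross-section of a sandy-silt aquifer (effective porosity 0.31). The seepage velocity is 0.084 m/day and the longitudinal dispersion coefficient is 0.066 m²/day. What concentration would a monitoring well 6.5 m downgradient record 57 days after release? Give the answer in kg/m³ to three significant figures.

For an instantaneous plane source, C(x,t) = M/(n_e·A·√(4πDt)) · exp(−(x−vt)²/(4Dt)), with n_e·A the pore (flow) area.
Plume center vt = 0.084 × 57 = 4.788 m, so the well at 6.5 m is 1.712 m downgradient of the peak.
√(4πDt) = 6.876 m, giving peak height M/(n_e·A·√(4πDt)) = 14/(0.31 × 3.3 × 6.876) = 1.990 kg/m³.
(x−vt)²/(4Dt) = (1.712)²/(4 × 0.066 × 57) = 0.1948; exp(−0.1948) = 0.8230.
C = 1.990 × 0.8230 = 1.64 kg/m³.

1.64 kg/m³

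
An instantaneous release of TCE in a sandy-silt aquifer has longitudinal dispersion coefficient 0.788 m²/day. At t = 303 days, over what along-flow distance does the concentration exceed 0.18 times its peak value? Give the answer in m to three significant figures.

The plume is Gaussian with σ = √(2Dt) = √(2 × 0.788 × 303) = 21.85 m.
C/C_peak = exp(−Δx²/(2σ²)) = 0.18 ⇒ Δx = σ·√(−2 ln 0.18) = 21.85 × 1.852 = 40.47 m.
Width = 2Δx = 80.9 m.

80.9 m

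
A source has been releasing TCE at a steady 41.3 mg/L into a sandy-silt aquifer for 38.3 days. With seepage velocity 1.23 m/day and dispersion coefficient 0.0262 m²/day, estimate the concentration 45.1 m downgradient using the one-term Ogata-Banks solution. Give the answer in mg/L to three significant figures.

38.1 mg/L

For a continuous step input, C/C₀ ≈ ½·erfc((x−vt)/(2√(Dt))).
vt = 1.23 × 38.3 = 47.109 m and 2√(Dt) = 2√(0.0262 × 38.3) = 2.003 m.
Argument (x−vt)/(2√(Dt)) = (45.1 − 47.109)/2.003 = -1.003; ½·erfc(-1.003) = 0.9220.
C = 41.3 × 0.9220 = 38.1 mg/L.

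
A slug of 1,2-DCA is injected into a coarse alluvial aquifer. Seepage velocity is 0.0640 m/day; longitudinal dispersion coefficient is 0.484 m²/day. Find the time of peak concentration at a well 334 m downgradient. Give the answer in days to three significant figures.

5100 days

For the 1D instantaneous-source solution, setting ∂C/∂t = 0 at fixed x gives v²t² + 2Dt − x² = 0, so t = (√(D² + v²x²) − D)/v².
√(D² + v²x²) = √(0.484² + 0.0640² × 334²) = 21.38; v² = 0.004096.
t = (21.38 − 0.484)/0.004096 = 5100 days (vs. the pure-advection estimate x/v = 5220 d).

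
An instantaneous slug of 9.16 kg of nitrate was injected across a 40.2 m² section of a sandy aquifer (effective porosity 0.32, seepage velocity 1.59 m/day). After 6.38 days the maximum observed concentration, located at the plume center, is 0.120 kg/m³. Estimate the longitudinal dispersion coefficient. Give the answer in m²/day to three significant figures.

At the plume center C_max = M/(n_e·A·√(4πDt)), so D = M²/(4πt·(n_e·A·C_max)²).
n_e·A·C_max = 0.32 × 40.2 × 0.120 = 1.544 kg/m.
D = 9.16²/(4π × 6.38 × 1.544²) = 0.439 m²/day.

0.439 m²/day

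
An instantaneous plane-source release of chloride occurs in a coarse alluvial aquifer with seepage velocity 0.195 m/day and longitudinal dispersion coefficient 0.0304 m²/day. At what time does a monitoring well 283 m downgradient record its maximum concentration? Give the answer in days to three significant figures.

1450 days

For the 1D instantaneous-source solution, setting ∂C/∂t = 0 at fixed x gives v²t² + 2Dt − x² = 0, so t = (√(D² + v²x²) − D)/v².
√(D² + v²x²) = √(0.0304² + 0.195² × 283²) = 55.19; v² = 0.038025.
t = (55.19 − 0.0304)/0.038025 = 1450 days (vs. the pure-advection estimate x/v = 1450 d).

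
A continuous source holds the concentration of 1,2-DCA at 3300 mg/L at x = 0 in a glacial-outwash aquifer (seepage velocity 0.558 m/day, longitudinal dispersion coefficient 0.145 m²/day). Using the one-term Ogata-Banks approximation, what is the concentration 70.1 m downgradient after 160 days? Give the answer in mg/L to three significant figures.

For a continuous step input, C/C₀ ≈ ½·erfc((x−vt)/(2√(Dt))).
vt = 0.558 × 160 = 89.28 m and 2√(Dt) = 2√(0.145 × 160) = 9.633 m.
Argument (x−vt)/(2√(Dt)) = (70.1 − 89.28)/9.633 = -1.991; ½·erfc(-1.991) = 0.9976.
C = 3300 × 0.9976 = 3290 mg/L.

3290 mg/L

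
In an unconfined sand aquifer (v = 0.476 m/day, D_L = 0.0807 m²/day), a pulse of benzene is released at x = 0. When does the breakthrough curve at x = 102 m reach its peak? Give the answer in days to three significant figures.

For the 1D instantaneous-source solution, setting ∂C/∂t = 0 at fixed x gives v²t² + 2Dt − x² = 0, so t = (√(D² + v²x²) − D)/v².
√(D² + v²x²) = √(0.0807² + 0.476² × 102²) = 48.55; v² = 0.226576.
t = (48.55 − 0.0807)/0.226576 = 214 days (vs. the pure-advection estimate x/v = 214 d).

214 days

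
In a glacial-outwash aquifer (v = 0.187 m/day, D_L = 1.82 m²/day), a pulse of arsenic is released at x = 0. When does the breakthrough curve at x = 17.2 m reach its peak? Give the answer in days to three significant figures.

53.6 days

For the 1D instantaneous-source solution, setting ∂C/∂t = 0 at fixed x gives v²t² + 2Dt − x² = 0, so t = (√(D² + v²x²) − D)/v².
√(D² + v²x²) = √(1.82² + 0.187² × 17.2²) = 3.696; v² = 0.034969.
t = (3.696 − 1.82)/0.034969 = 53.6 days (vs. the pure-advection estimate x/v = 92.0 d).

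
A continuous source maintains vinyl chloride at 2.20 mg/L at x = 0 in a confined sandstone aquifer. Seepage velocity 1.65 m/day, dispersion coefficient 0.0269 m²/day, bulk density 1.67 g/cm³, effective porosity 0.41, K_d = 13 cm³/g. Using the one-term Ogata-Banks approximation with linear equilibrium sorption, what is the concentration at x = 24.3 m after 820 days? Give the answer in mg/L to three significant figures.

Retardation factor R = 1 + ρ_b·K_d/n = 1 + 1.67 × 13/0.41 = 53.95.
Sorption retards both mechanisms: v_R = v/R = 0.03058 m/day, D_R = D/R = 0.0004986 m²/day.
v_R·t = 0.03058 × 820 = 25.0756 m; 2√(D_R t) = 1.279 m; argument = (24.3 − 25.0756)/1.279 = -0.6064.
C = C₀ × ½·erfc(-0.6064) = 2.20 × 0.8044 = 1.77 mg/L.

1.77 mg/L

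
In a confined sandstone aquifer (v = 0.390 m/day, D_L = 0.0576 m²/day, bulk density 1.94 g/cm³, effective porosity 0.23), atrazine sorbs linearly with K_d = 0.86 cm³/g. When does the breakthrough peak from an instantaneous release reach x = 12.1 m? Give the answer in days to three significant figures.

253 days

Retardation factor R = 1 + ρ_b·K_d/n = 1 + 1.94 × 0.86/0.23 = 8.254.
Sorption retards both mechanisms: v_R = v/R = 0.04725 m/day, D_R = D/R = 0.006978 m²/day.
Peak time from v_R²t² + 2D_R t − x² = 0: t = (√(D_R² + v_R²x²) − D_R)/v_R².
√(D_R² + v_R²x²) = √(0.006978² + 0.04725² × 12.1²) = 0.5718; v_R² = 0.002233.
t = (0.5718 − 0.006978)/0.002233 = 253 days.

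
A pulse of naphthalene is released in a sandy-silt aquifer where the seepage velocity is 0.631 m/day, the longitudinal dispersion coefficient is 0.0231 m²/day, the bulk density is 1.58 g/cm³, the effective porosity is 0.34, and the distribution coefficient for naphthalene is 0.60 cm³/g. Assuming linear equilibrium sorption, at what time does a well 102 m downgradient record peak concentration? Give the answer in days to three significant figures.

Retardation factor R = 1 + ρ_b·K_d/n = 1 + 1.58 × 0.60/0.34 = 3.788.
Sorption retards both mechanisms: v_R = v/R = 0.1666 m/day, D_R = D/R = 0.006098 m²/day.
Peak time from v_R²t² + 2D_R t − x² = 0: t = (√(D_R² + v_R²x²) − D_R)/v_R².
√(D_R² + v_R²x²) = √(0.006098² + 0.1666² × 102²) = 16.99; v_R² = 0.02776.
t = (16.99 − 0.006098)/0.02776 = 612 days.

612 days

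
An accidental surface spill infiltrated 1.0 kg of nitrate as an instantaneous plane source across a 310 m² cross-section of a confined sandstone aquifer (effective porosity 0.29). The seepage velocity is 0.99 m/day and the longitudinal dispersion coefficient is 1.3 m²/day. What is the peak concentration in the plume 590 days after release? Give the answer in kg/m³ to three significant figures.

0.000113 kg/m³

The peak of an instantaneous 1D plume sits at x = vt; there the Gaussian factor is 1 and C_max = M/(n_e·A·√(4πDt)), where n_e·A is the pore area the mass is dissolved in.
√(4πDt) = √(4π × 1.3 × 590) = 98.18 m, so C_max = 1.0/(0.29 × 310 × 98.18) = 0.000113 kg/m³.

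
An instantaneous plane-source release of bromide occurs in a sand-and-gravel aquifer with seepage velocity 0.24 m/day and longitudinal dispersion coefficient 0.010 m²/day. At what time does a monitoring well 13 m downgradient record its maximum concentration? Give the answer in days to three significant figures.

For the 1D instantaneous-source solution, setting ∂C/∂t = 0 at fixed x gives v²t² + 2Dt − x² = 0, so t = (√(D² + v²x²) − D)/v².
√(D² + v²x²) = √(0.010² + 0.24² × 13²) = 3.120; v² = 0.0576.
t = (3.120 − 0.010)/0.0576 = 54.0 days (vs. the pure-advection estimate x/v = 54.2 d).

54.0 days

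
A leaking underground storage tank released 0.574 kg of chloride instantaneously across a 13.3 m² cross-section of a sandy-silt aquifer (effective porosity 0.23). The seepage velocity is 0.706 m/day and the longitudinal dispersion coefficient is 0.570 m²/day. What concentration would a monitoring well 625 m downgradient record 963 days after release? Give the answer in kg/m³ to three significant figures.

0.000573 kg/m³

For an instantaneous plane source, C(x,t) = M/(n_e·A·√(4πDt)) · exp(−(x−vt)²/(4Dt)), with n_e·A the pore (flow) area.
Plume center vt = 0.706 × 963 = 679.878 m, so the well at 625 m is 54.878 m upgradient of the peak.
√(4πDt) = 83.05 m, giving peak height M/(n_e·A·√(4πDt)) = 0.574/(0.23 × 13.3 × 83.05) = 0.002259 kg/m³.
(x−vt)²/(4Dt) = (-54.878)²/(4 × 0.570 × 963) = 1.372; exp(−1.372) = 0.2536.
C = 0.002259 × 0.2536 = 0.000573 kg/m³.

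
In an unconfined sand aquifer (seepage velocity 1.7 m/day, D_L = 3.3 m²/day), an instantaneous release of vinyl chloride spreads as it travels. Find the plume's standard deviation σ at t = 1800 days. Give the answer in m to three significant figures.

Dispersive spreading gives a Gaussian with σ² = 2Dt; advection only shifts the center.
σ = √(2 × 3.3 × 1800) = 109 m.

109 m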